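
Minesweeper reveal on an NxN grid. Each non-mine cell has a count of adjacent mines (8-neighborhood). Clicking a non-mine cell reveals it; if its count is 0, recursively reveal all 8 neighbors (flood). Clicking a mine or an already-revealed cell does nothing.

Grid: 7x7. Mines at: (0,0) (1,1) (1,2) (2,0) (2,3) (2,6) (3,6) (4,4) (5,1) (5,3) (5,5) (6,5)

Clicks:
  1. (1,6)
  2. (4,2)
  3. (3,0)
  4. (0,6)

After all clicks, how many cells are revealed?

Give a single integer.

Click 1 (1,6) count=1: revealed 1 new [(1,6)] -> total=1
Click 2 (4,2) count=2: revealed 1 new [(4,2)] -> total=2
Click 3 (3,0) count=1: revealed 1 new [(3,0)] -> total=3
Click 4 (0,6) count=0: revealed 7 new [(0,3) (0,4) (0,5) (0,6) (1,3) (1,4) (1,5)] -> total=10

Answer: 10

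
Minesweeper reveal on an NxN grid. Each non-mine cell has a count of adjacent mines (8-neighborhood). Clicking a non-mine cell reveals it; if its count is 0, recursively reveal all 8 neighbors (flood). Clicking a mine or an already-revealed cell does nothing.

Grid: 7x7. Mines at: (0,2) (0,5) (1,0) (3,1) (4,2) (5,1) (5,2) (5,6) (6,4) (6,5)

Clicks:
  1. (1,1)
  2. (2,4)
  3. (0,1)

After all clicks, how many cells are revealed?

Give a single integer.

Click 1 (1,1) count=2: revealed 1 new [(1,1)] -> total=1
Click 2 (2,4) count=0: revealed 22 new [(1,2) (1,3) (1,4) (1,5) (1,6) (2,2) (2,3) (2,4) (2,5) (2,6) (3,2) (3,3) (3,4) (3,5) (3,6) (4,3) (4,4) (4,5) (4,6) (5,3) (5,4) (5,5)] -> total=23
Click 3 (0,1) count=2: revealed 1 new [(0,1)] -> total=24

Answer: 24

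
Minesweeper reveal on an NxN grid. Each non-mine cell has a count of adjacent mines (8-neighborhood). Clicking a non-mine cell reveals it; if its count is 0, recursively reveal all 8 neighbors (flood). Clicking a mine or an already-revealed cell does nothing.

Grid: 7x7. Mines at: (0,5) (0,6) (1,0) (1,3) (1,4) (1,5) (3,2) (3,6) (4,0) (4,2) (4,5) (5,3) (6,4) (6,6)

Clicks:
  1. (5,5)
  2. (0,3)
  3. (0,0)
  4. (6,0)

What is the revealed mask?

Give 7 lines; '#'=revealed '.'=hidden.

Answer: #..#...
.......
.......
.......
.......
###..#.
###....

Derivation:
Click 1 (5,5) count=3: revealed 1 new [(5,5)] -> total=1
Click 2 (0,3) count=2: revealed 1 new [(0,3)] -> total=2
Click 3 (0,0) count=1: revealed 1 new [(0,0)] -> total=3
Click 4 (6,0) count=0: revealed 6 new [(5,0) (5,1) (5,2) (6,0) (6,1) (6,2)] -> total=9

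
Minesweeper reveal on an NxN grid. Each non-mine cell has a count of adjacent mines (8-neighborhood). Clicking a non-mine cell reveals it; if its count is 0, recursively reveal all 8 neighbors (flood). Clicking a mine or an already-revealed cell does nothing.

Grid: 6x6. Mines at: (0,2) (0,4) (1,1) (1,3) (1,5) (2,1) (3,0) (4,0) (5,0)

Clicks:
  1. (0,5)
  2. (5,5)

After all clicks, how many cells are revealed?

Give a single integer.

Click 1 (0,5) count=2: revealed 1 new [(0,5)] -> total=1
Click 2 (5,5) count=0: revealed 19 new [(2,2) (2,3) (2,4) (2,5) (3,1) (3,2) (3,3) (3,4) (3,5) (4,1) (4,2) (4,3) (4,4) (4,5) (5,1) (5,2) (5,3) (5,4) (5,5)] -> total=20

Answer: 20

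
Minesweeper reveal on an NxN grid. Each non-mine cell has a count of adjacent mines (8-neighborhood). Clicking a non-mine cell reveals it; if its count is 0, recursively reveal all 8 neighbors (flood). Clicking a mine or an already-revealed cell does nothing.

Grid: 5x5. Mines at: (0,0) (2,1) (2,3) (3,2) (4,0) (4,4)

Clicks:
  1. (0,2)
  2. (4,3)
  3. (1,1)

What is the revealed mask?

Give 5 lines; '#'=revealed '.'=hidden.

Click 1 (0,2) count=0: revealed 8 new [(0,1) (0,2) (0,3) (0,4) (1,1) (1,2) (1,3) (1,4)] -> total=8
Click 2 (4,3) count=2: revealed 1 new [(4,3)] -> total=9
Click 3 (1,1) count=2: revealed 0 new [(none)] -> total=9

Answer: .####
.####
.....
.....
...#.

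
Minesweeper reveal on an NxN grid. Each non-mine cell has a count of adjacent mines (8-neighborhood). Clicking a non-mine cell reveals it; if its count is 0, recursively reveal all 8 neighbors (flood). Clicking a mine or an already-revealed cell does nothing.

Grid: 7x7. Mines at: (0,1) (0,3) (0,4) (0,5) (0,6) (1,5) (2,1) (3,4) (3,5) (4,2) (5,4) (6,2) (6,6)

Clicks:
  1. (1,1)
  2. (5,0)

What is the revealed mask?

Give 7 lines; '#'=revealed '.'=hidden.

Click 1 (1,1) count=2: revealed 1 new [(1,1)] -> total=1
Click 2 (5,0) count=0: revealed 8 new [(3,0) (3,1) (4,0) (4,1) (5,0) (5,1) (6,0) (6,1)] -> total=9

Answer: .......
.#.....
.......
##.....
##.....
##.....
##.....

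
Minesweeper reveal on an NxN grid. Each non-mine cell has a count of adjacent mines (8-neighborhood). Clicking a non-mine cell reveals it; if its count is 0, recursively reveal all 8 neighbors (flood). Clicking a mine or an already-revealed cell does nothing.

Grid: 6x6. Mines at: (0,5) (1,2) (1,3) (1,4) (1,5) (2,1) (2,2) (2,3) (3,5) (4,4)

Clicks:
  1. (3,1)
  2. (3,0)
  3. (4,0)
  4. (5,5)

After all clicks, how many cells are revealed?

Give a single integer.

Click 1 (3,1) count=2: revealed 1 new [(3,1)] -> total=1
Click 2 (3,0) count=1: revealed 1 new [(3,0)] -> total=2
Click 3 (4,0) count=0: revealed 10 new [(3,2) (3,3) (4,0) (4,1) (4,2) (4,3) (5,0) (5,1) (5,2) (5,3)] -> total=12
Click 4 (5,5) count=1: revealed 1 new [(5,5)] -> total=13

Answer: 13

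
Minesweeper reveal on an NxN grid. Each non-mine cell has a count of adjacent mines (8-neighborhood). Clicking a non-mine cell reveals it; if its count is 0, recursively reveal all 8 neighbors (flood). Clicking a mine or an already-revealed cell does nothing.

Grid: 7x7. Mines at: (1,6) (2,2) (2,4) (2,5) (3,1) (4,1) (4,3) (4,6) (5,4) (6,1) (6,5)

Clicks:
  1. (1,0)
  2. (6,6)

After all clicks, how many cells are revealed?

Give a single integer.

Click 1 (1,0) count=0: revealed 14 new [(0,0) (0,1) (0,2) (0,3) (0,4) (0,5) (1,0) (1,1) (1,2) (1,3) (1,4) (1,5) (2,0) (2,1)] -> total=14
Click 2 (6,6) count=1: revealed 1 new [(6,6)] -> total=15

Answer: 15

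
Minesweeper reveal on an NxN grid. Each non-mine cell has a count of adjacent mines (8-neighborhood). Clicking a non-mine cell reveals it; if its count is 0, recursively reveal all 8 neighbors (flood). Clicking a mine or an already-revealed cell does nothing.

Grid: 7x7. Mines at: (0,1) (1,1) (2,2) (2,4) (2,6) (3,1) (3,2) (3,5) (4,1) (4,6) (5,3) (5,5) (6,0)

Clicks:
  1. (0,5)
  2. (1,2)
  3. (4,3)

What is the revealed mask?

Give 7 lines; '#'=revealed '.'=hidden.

Answer: ..#####
..#####
.......
.......
...#...
.......
.......

Derivation:
Click 1 (0,5) count=0: revealed 10 new [(0,2) (0,3) (0,4) (0,5) (0,6) (1,2) (1,3) (1,4) (1,5) (1,6)] -> total=10
Click 2 (1,2) count=3: revealed 0 new [(none)] -> total=10
Click 3 (4,3) count=2: revealed 1 new [(4,3)] -> total=11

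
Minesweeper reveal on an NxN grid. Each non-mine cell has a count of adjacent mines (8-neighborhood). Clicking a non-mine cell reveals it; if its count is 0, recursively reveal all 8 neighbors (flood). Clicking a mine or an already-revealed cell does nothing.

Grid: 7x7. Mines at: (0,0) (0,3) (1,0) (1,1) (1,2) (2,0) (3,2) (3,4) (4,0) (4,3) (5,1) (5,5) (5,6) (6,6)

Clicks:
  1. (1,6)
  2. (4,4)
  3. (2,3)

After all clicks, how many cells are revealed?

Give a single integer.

Click 1 (1,6) count=0: revealed 13 new [(0,4) (0,5) (0,6) (1,4) (1,5) (1,6) (2,4) (2,5) (2,6) (3,5) (3,6) (4,5) (4,6)] -> total=13
Click 2 (4,4) count=3: revealed 1 new [(4,4)] -> total=14
Click 3 (2,3) count=3: revealed 1 new [(2,3)] -> total=15

Answer: 15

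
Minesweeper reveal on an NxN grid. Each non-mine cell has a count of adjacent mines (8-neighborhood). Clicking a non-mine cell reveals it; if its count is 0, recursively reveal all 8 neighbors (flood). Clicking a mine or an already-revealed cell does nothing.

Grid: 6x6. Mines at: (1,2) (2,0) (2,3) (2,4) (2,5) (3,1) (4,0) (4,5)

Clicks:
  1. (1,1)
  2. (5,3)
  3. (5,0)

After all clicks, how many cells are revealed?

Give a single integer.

Answer: 13

Derivation:
Click 1 (1,1) count=2: revealed 1 new [(1,1)] -> total=1
Click 2 (5,3) count=0: revealed 11 new [(3,2) (3,3) (3,4) (4,1) (4,2) (4,3) (4,4) (5,1) (5,2) (5,3) (5,4)] -> total=12
Click 3 (5,0) count=1: revealed 1 new [(5,0)] -> total=13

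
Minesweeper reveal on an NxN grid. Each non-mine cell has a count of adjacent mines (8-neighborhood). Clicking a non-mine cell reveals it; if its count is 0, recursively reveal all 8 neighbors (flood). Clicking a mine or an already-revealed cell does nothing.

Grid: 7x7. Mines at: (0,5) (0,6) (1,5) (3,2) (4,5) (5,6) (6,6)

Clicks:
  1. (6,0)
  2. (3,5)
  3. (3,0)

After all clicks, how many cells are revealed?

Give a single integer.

Click 1 (6,0) count=0: revealed 34 new [(0,0) (0,1) (0,2) (0,3) (0,4) (1,0) (1,1) (1,2) (1,3) (1,4) (2,0) (2,1) (2,2) (2,3) (2,4) (3,0) (3,1) (4,0) (4,1) (4,2) (4,3) (4,4) (5,0) (5,1) (5,2) (5,3) (5,4) (5,5) (6,0) (6,1) (6,2) (6,3) (6,4) (6,5)] -> total=34
Click 2 (3,5) count=1: revealed 1 new [(3,5)] -> total=35
Click 3 (3,0) count=0: revealed 0 new [(none)] -> total=35

Answer: 35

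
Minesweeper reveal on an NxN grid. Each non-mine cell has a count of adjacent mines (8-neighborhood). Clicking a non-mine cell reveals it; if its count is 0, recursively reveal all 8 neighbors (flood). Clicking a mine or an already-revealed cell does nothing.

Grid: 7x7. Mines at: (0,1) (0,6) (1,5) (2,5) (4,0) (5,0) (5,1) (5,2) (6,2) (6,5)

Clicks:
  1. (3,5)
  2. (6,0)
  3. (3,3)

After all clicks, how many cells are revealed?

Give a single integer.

Click 1 (3,5) count=1: revealed 1 new [(3,5)] -> total=1
Click 2 (6,0) count=2: revealed 1 new [(6,0)] -> total=2
Click 3 (3,3) count=0: revealed 29 new [(0,2) (0,3) (0,4) (1,0) (1,1) (1,2) (1,3) (1,4) (2,0) (2,1) (2,2) (2,3) (2,4) (3,0) (3,1) (3,2) (3,3) (3,4) (3,6) (4,1) (4,2) (4,3) (4,4) (4,5) (4,6) (5,3) (5,4) (5,5) (5,6)] -> total=31

Answer: 31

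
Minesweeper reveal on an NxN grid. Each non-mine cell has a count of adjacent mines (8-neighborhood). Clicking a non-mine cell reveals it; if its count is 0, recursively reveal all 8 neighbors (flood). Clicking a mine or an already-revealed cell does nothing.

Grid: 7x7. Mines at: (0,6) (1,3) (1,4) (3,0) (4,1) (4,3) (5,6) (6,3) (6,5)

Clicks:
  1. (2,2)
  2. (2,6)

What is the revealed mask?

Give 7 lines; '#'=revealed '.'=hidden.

Click 1 (2,2) count=1: revealed 1 new [(2,2)] -> total=1
Click 2 (2,6) count=0: revealed 11 new [(1,5) (1,6) (2,4) (2,5) (2,6) (3,4) (3,5) (3,6) (4,4) (4,5) (4,6)] -> total=12

Answer: .......
.....##
..#.###
....###
....###
.......
.......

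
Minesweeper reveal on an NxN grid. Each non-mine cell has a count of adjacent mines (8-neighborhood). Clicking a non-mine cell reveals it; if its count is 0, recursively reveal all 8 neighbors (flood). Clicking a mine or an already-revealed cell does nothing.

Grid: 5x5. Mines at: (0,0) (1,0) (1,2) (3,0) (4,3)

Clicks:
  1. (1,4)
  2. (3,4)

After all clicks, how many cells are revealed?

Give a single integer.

Answer: 8

Derivation:
Click 1 (1,4) count=0: revealed 8 new [(0,3) (0,4) (1,3) (1,4) (2,3) (2,4) (3,3) (3,4)] -> total=8
Click 2 (3,4) count=1: revealed 0 new [(none)] -> total=8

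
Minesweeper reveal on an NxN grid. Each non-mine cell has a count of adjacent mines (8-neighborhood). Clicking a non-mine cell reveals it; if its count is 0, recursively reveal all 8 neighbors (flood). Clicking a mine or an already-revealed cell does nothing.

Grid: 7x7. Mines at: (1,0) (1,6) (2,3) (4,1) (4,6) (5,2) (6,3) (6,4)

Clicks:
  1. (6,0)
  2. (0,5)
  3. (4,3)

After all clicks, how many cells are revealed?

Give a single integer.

Click 1 (6,0) count=0: revealed 4 new [(5,0) (5,1) (6,0) (6,1)] -> total=4
Click 2 (0,5) count=1: revealed 1 new [(0,5)] -> total=5
Click 3 (4,3) count=1: revealed 1 new [(4,3)] -> total=6

Answer: 6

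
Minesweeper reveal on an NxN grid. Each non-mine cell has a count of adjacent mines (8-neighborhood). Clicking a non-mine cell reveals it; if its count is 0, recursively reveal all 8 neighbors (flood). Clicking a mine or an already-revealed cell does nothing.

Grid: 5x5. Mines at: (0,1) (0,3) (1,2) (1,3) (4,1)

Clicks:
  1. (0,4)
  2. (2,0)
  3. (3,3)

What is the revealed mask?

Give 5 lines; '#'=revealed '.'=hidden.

Answer: ....#
##...
#####
#####
..###

Derivation:
Click 1 (0,4) count=2: revealed 1 new [(0,4)] -> total=1
Click 2 (2,0) count=0: revealed 6 new [(1,0) (1,1) (2,0) (2,1) (3,0) (3,1)] -> total=7
Click 3 (3,3) count=0: revealed 9 new [(2,2) (2,3) (2,4) (3,2) (3,3) (3,4) (4,2) (4,3) (4,4)] -> total=16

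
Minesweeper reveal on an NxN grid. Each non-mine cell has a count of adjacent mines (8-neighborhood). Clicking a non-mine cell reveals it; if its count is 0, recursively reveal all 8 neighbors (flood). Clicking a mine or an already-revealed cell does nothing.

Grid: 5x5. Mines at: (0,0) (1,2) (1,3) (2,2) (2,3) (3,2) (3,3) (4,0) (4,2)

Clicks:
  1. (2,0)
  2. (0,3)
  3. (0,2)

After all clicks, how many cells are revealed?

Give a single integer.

Click 1 (2,0) count=0: revealed 6 new [(1,0) (1,1) (2,0) (2,1) (3,0) (3,1)] -> total=6
Click 2 (0,3) count=2: revealed 1 new [(0,3)] -> total=7
Click 3 (0,2) count=2: revealed 1 new [(0,2)] -> total=8

Answer: 8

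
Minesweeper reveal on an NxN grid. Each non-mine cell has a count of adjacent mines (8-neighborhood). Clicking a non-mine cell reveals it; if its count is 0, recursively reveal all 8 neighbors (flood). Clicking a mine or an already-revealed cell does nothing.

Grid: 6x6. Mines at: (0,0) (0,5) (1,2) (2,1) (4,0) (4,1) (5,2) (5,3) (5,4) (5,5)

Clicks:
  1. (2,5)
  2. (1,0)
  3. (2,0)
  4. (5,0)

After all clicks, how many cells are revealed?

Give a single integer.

Answer: 18

Derivation:
Click 1 (2,5) count=0: revealed 15 new [(1,3) (1,4) (1,5) (2,2) (2,3) (2,4) (2,5) (3,2) (3,3) (3,4) (3,5) (4,2) (4,3) (4,4) (4,5)] -> total=15
Click 2 (1,0) count=2: revealed 1 new [(1,0)] -> total=16
Click 3 (2,0) count=1: revealed 1 new [(2,0)] -> total=17
Click 4 (5,0) count=2: revealed 1 new [(5,0)] -> total=18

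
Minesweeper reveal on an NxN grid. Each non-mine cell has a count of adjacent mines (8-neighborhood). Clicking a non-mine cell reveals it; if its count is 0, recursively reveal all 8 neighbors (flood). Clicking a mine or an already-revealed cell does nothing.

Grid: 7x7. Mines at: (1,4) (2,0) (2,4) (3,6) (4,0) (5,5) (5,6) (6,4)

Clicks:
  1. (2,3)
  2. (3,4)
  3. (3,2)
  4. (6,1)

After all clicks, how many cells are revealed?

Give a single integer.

Answer: 28

Derivation:
Click 1 (2,3) count=2: revealed 1 new [(2,3)] -> total=1
Click 2 (3,4) count=1: revealed 1 new [(3,4)] -> total=2
Click 3 (3,2) count=0: revealed 26 new [(0,0) (0,1) (0,2) (0,3) (1,0) (1,1) (1,2) (1,3) (2,1) (2,2) (3,1) (3,2) (3,3) (4,1) (4,2) (4,3) (4,4) (5,0) (5,1) (5,2) (5,3) (5,4) (6,0) (6,1) (6,2) (6,3)] -> total=28
Click 4 (6,1) count=0: revealed 0 new [(none)] -> total=28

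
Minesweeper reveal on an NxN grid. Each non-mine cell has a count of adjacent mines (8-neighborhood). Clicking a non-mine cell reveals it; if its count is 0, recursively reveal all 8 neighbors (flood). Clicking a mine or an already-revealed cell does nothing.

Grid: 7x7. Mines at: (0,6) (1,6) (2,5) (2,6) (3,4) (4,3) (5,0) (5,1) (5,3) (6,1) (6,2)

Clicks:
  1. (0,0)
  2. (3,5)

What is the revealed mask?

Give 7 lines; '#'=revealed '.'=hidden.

Answer: ######.
######.
#####..
####.#.
###....
.......
.......

Derivation:
Click 1 (0,0) count=0: revealed 24 new [(0,0) (0,1) (0,2) (0,3) (0,4) (0,5) (1,0) (1,1) (1,2) (1,3) (1,4) (1,5) (2,0) (2,1) (2,2) (2,3) (2,4) (3,0) (3,1) (3,2) (3,3) (4,0) (4,1) (4,2)] -> total=24
Click 2 (3,5) count=3: revealed 1 new [(3,5)] -> total=25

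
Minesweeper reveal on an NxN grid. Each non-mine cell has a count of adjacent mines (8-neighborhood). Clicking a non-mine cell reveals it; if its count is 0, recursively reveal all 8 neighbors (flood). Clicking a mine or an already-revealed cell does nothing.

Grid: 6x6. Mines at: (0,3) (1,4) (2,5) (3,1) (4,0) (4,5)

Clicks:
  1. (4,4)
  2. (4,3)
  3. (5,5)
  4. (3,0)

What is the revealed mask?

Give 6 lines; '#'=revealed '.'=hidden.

Click 1 (4,4) count=1: revealed 1 new [(4,4)] -> total=1
Click 2 (4,3) count=0: revealed 13 new [(2,2) (2,3) (2,4) (3,2) (3,3) (3,4) (4,1) (4,2) (4,3) (5,1) (5,2) (5,3) (5,4)] -> total=14
Click 3 (5,5) count=1: revealed 1 new [(5,5)] -> total=15
Click 4 (3,0) count=2: revealed 1 new [(3,0)] -> total=16

Answer: ......
......
..###.
#.###.
.####.
.#####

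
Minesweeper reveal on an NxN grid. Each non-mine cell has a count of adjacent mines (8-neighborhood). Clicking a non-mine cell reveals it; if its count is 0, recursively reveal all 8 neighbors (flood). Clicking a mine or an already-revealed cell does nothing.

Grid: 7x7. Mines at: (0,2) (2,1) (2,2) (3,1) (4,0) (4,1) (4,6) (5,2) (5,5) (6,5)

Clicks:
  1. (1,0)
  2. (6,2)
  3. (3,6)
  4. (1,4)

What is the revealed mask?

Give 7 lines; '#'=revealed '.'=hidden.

Answer: ...####
#..####
...####
...####
...###.
.......
..#....

Derivation:
Click 1 (1,0) count=1: revealed 1 new [(1,0)] -> total=1
Click 2 (6,2) count=1: revealed 1 new [(6,2)] -> total=2
Click 3 (3,6) count=1: revealed 1 new [(3,6)] -> total=3
Click 4 (1,4) count=0: revealed 18 new [(0,3) (0,4) (0,5) (0,6) (1,3) (1,4) (1,5) (1,6) (2,3) (2,4) (2,5) (2,6) (3,3) (3,4) (3,5) (4,3) (4,4) (4,5)] -> total=21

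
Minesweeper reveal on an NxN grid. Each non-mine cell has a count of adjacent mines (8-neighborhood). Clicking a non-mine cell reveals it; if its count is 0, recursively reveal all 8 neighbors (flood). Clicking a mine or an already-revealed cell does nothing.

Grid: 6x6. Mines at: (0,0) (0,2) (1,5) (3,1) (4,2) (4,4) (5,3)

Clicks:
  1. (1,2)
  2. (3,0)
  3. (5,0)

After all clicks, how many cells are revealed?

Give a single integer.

Click 1 (1,2) count=1: revealed 1 new [(1,2)] -> total=1
Click 2 (3,0) count=1: revealed 1 new [(3,0)] -> total=2
Click 3 (5,0) count=0: revealed 4 new [(4,0) (4,1) (5,0) (5,1)] -> total=6

Answer: 6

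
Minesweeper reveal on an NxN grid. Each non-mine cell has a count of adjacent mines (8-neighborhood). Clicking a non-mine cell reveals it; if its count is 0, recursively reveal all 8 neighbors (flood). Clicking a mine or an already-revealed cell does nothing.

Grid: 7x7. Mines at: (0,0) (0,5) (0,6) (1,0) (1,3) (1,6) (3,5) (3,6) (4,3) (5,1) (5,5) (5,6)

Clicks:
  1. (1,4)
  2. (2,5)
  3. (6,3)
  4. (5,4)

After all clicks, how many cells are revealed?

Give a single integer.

Answer: 8

Derivation:
Click 1 (1,4) count=2: revealed 1 new [(1,4)] -> total=1
Click 2 (2,5) count=3: revealed 1 new [(2,5)] -> total=2
Click 3 (6,3) count=0: revealed 6 new [(5,2) (5,3) (5,4) (6,2) (6,3) (6,4)] -> total=8
Click 4 (5,4) count=2: revealed 0 new [(none)] -> total=8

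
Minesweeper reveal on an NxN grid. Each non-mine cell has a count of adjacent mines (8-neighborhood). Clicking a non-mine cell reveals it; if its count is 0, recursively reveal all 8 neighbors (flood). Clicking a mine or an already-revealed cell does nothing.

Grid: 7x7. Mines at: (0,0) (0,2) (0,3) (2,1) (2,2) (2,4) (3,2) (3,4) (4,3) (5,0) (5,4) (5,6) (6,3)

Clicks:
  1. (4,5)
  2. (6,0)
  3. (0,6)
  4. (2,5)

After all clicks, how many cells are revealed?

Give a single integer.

Click 1 (4,5) count=3: revealed 1 new [(4,5)] -> total=1
Click 2 (6,0) count=1: revealed 1 new [(6,0)] -> total=2
Click 3 (0,6) count=0: revealed 11 new [(0,4) (0,5) (0,6) (1,4) (1,5) (1,6) (2,5) (2,6) (3,5) (3,6) (4,6)] -> total=13
Click 4 (2,5) count=2: revealed 0 new [(none)] -> total=13

Answer: 13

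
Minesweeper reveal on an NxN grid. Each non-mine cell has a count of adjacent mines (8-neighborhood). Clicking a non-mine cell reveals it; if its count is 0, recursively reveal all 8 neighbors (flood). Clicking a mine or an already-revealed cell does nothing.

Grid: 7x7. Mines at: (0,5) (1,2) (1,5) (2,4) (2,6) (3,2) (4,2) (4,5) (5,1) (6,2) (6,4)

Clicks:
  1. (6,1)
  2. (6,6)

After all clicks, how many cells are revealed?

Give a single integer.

Answer: 5

Derivation:
Click 1 (6,1) count=2: revealed 1 new [(6,1)] -> total=1
Click 2 (6,6) count=0: revealed 4 new [(5,5) (5,6) (6,5) (6,6)] -> total=5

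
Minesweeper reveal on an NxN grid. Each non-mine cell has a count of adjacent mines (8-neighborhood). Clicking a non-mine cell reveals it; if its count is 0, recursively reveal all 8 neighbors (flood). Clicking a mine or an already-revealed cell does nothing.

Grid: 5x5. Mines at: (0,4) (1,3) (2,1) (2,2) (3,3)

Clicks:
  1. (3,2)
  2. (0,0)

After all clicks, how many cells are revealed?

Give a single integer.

Answer: 7

Derivation:
Click 1 (3,2) count=3: revealed 1 new [(3,2)] -> total=1
Click 2 (0,0) count=0: revealed 6 new [(0,0) (0,1) (0,2) (1,0) (1,1) (1,2)] -> total=7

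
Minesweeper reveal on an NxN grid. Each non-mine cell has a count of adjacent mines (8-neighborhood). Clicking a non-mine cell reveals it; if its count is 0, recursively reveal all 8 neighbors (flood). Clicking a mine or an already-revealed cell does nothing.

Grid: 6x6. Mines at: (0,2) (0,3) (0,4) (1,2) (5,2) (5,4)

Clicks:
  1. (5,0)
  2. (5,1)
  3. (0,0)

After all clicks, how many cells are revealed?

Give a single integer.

Answer: 27

Derivation:
Click 1 (5,0) count=0: revealed 27 new [(0,0) (0,1) (1,0) (1,1) (1,3) (1,4) (1,5) (2,0) (2,1) (2,2) (2,3) (2,4) (2,5) (3,0) (3,1) (3,2) (3,3) (3,4) (3,5) (4,0) (4,1) (4,2) (4,3) (4,4) (4,5) (5,0) (5,1)] -> total=27
Click 2 (5,1) count=1: revealed 0 new [(none)] -> total=27
Click 3 (0,0) count=0: revealed 0 new [(none)] -> total=27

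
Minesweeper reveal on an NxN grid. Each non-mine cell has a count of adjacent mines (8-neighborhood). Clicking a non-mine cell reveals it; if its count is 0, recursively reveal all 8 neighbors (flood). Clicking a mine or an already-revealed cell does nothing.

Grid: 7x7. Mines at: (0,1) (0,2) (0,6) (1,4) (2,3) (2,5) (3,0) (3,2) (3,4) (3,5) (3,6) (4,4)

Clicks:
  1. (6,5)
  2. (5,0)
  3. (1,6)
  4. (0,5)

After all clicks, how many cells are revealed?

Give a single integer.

Answer: 22

Derivation:
Click 1 (6,5) count=0: revealed 20 new [(4,0) (4,1) (4,2) (4,3) (4,5) (4,6) (5,0) (5,1) (5,2) (5,3) (5,4) (5,5) (5,6) (6,0) (6,1) (6,2) (6,3) (6,4) (6,5) (6,6)] -> total=20
Click 2 (5,0) count=0: revealed 0 new [(none)] -> total=20
Click 3 (1,6) count=2: revealed 1 new [(1,6)] -> total=21
Click 4 (0,5) count=2: revealed 1 new [(0,5)] -> total=22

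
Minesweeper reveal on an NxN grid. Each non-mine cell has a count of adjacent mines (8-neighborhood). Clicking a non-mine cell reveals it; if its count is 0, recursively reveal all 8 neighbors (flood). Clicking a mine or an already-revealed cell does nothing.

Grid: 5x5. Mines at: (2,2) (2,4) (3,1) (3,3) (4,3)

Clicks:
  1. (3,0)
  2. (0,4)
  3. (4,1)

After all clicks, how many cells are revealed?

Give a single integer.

Click 1 (3,0) count=1: revealed 1 new [(3,0)] -> total=1
Click 2 (0,4) count=0: revealed 12 new [(0,0) (0,1) (0,2) (0,3) (0,4) (1,0) (1,1) (1,2) (1,3) (1,4) (2,0) (2,1)] -> total=13
Click 3 (4,1) count=1: revealed 1 new [(4,1)] -> total=14

Answer: 14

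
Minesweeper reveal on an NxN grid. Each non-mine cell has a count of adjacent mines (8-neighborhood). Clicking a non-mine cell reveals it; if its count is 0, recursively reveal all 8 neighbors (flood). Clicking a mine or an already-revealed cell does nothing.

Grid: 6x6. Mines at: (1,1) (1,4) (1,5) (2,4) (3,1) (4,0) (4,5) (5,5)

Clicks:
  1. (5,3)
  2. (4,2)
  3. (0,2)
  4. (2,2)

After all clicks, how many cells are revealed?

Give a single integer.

Click 1 (5,3) count=0: revealed 11 new [(3,2) (3,3) (3,4) (4,1) (4,2) (4,3) (4,4) (5,1) (5,2) (5,3) (5,4)] -> total=11
Click 2 (4,2) count=1: revealed 0 new [(none)] -> total=11
Click 3 (0,2) count=1: revealed 1 new [(0,2)] -> total=12
Click 4 (2,2) count=2: revealed 1 new [(2,2)] -> total=13

Answer: 13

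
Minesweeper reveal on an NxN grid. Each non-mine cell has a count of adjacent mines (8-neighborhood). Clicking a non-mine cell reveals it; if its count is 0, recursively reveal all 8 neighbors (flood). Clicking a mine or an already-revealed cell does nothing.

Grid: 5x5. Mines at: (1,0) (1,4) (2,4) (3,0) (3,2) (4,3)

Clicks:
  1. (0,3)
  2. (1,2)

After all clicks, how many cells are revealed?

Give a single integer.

Answer: 9

Derivation:
Click 1 (0,3) count=1: revealed 1 new [(0,3)] -> total=1
Click 2 (1,2) count=0: revealed 8 new [(0,1) (0,2) (1,1) (1,2) (1,3) (2,1) (2,2) (2,3)] -> total=9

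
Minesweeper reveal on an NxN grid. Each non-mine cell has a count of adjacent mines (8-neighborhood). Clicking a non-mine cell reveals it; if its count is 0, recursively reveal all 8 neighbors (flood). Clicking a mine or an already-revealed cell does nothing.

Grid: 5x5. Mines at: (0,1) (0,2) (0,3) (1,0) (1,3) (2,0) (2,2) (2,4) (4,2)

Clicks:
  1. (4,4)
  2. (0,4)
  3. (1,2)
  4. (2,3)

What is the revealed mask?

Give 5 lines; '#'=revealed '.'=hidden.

Click 1 (4,4) count=0: revealed 4 new [(3,3) (3,4) (4,3) (4,4)] -> total=4
Click 2 (0,4) count=2: revealed 1 new [(0,4)] -> total=5
Click 3 (1,2) count=5: revealed 1 new [(1,2)] -> total=6
Click 4 (2,3) count=3: revealed 1 new [(2,3)] -> total=7

Answer: ....#
..#..
...#.
...##
...##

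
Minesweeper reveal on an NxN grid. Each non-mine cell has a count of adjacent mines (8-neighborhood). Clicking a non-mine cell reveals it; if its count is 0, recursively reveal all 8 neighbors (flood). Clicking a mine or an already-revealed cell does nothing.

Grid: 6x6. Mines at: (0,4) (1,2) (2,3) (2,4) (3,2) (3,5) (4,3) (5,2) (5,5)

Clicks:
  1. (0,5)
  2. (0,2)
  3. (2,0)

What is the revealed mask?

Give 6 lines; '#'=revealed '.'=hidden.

Click 1 (0,5) count=1: revealed 1 new [(0,5)] -> total=1
Click 2 (0,2) count=1: revealed 1 new [(0,2)] -> total=2
Click 3 (2,0) count=0: revealed 12 new [(0,0) (0,1) (1,0) (1,1) (2,0) (2,1) (3,0) (3,1) (4,0) (4,1) (5,0) (5,1)] -> total=14

Answer: ###..#
##....
##....
##....
##....
##....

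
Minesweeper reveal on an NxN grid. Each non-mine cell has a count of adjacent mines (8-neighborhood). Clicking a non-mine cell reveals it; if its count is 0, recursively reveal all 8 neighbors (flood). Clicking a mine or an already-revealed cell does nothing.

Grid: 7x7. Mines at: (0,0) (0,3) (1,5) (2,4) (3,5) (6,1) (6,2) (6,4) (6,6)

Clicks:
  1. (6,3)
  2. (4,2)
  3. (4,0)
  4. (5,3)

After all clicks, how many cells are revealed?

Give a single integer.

Click 1 (6,3) count=2: revealed 1 new [(6,3)] -> total=1
Click 2 (4,2) count=0: revealed 23 new [(1,0) (1,1) (1,2) (1,3) (2,0) (2,1) (2,2) (2,3) (3,0) (3,1) (3,2) (3,3) (3,4) (4,0) (4,1) (4,2) (4,3) (4,4) (5,0) (5,1) (5,2) (5,3) (5,4)] -> total=24
Click 3 (4,0) count=0: revealed 0 new [(none)] -> total=24
Click 4 (5,3) count=2: revealed 0 new [(none)] -> total=24

Answer: 24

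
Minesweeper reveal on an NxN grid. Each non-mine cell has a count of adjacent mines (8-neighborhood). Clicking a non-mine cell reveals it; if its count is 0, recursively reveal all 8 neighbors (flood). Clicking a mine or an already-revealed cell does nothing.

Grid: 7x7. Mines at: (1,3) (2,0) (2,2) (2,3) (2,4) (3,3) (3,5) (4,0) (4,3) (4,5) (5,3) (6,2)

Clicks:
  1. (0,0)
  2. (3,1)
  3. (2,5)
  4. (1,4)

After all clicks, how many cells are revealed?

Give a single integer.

Click 1 (0,0) count=0: revealed 6 new [(0,0) (0,1) (0,2) (1,0) (1,1) (1,2)] -> total=6
Click 2 (3,1) count=3: revealed 1 new [(3,1)] -> total=7
Click 3 (2,5) count=2: revealed 1 new [(2,5)] -> total=8
Click 4 (1,4) count=3: revealed 1 new [(1,4)] -> total=9

Answer: 9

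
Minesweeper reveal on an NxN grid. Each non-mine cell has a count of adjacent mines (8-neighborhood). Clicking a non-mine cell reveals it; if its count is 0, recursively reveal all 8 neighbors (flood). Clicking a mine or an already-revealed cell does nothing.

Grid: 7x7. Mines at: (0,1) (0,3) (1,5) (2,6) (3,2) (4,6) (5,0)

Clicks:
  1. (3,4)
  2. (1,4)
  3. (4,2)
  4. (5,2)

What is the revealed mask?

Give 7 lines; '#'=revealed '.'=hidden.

Answer: .......
....#..
...###.
...###.
.#####.
.######
.######

Derivation:
Click 1 (3,4) count=0: revealed 23 new [(2,3) (2,4) (2,5) (3,3) (3,4) (3,5) (4,1) (4,2) (4,3) (4,4) (4,5) (5,1) (5,2) (5,3) (5,4) (5,5) (5,6) (6,1) (6,2) (6,3) (6,4) (6,5) (6,6)] -> total=23
Click 2 (1,4) count=2: revealed 1 new [(1,4)] -> total=24
Click 3 (4,2) count=1: revealed 0 new [(none)] -> total=24
Click 4 (5,2) count=0: revealed 0 new [(none)] -> total=24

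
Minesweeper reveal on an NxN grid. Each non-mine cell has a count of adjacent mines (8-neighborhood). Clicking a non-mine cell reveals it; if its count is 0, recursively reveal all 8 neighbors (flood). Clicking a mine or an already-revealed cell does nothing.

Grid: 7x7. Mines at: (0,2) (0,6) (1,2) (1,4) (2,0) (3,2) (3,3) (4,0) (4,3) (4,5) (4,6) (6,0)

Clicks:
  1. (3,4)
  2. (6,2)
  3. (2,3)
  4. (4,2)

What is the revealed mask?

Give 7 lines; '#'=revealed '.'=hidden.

Answer: .......
.......
...#...
....#..
..#....
.######
.######

Derivation:
Click 1 (3,4) count=3: revealed 1 new [(3,4)] -> total=1
Click 2 (6,2) count=0: revealed 12 new [(5,1) (5,2) (5,3) (5,4) (5,5) (5,6) (6,1) (6,2) (6,3) (6,4) (6,5) (6,6)] -> total=13
Click 3 (2,3) count=4: revealed 1 new [(2,3)] -> total=14
Click 4 (4,2) count=3: revealed 1 new [(4,2)] -> total=15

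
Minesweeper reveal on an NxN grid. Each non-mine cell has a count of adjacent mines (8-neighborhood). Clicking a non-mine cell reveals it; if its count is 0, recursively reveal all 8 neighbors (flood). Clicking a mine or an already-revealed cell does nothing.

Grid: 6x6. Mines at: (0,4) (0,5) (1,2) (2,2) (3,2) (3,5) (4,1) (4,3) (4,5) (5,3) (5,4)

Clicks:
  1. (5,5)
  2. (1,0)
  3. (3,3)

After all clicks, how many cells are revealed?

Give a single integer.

Answer: 10

Derivation:
Click 1 (5,5) count=2: revealed 1 new [(5,5)] -> total=1
Click 2 (1,0) count=0: revealed 8 new [(0,0) (0,1) (1,0) (1,1) (2,0) (2,1) (3,0) (3,1)] -> total=9
Click 3 (3,3) count=3: revealed 1 new [(3,3)] -> total=10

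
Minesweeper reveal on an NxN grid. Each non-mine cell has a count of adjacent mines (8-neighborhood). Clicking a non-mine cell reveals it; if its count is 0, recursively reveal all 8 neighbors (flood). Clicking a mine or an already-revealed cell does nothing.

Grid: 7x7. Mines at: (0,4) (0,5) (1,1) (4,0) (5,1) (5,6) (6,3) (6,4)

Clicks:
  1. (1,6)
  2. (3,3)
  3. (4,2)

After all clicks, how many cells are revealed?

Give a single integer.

Click 1 (1,6) count=1: revealed 1 new [(1,6)] -> total=1
Click 2 (3,3) count=0: revealed 26 new [(1,2) (1,3) (1,4) (1,5) (2,1) (2,2) (2,3) (2,4) (2,5) (2,6) (3,1) (3,2) (3,3) (3,4) (3,5) (3,6) (4,1) (4,2) (4,3) (4,4) (4,5) (4,6) (5,2) (5,3) (5,4) (5,5)] -> total=27
Click 3 (4,2) count=1: revealed 0 new [(none)] -> total=27

Answer: 27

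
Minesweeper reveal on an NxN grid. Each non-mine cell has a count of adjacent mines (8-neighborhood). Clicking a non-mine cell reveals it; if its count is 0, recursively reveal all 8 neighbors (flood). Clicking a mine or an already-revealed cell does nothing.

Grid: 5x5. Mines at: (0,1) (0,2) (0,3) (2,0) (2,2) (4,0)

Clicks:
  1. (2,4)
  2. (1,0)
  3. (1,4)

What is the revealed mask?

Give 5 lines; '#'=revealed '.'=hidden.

Answer: .....
#..##
...##
.####
.####

Derivation:
Click 1 (2,4) count=0: revealed 12 new [(1,3) (1,4) (2,3) (2,4) (3,1) (3,2) (3,3) (3,4) (4,1) (4,2) (4,3) (4,4)] -> total=12
Click 2 (1,0) count=2: revealed 1 new [(1,0)] -> total=13
Click 3 (1,4) count=1: revealed 0 new [(none)] -> total=13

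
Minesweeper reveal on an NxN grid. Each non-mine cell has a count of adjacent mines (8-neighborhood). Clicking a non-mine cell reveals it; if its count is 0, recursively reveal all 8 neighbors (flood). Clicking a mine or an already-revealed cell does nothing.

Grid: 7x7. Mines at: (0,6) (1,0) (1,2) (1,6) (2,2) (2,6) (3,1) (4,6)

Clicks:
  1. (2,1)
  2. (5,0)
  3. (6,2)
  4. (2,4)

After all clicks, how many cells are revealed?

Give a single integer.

Click 1 (2,1) count=4: revealed 1 new [(2,1)] -> total=1
Click 2 (5,0) count=0: revealed 33 new [(0,3) (0,4) (0,5) (1,3) (1,4) (1,5) (2,3) (2,4) (2,5) (3,2) (3,3) (3,4) (3,5) (4,0) (4,1) (4,2) (4,3) (4,4) (4,5) (5,0) (5,1) (5,2) (5,3) (5,4) (5,5) (5,6) (6,0) (6,1) (6,2) (6,3) (6,4) (6,5) (6,6)] -> total=34
Click 3 (6,2) count=0: revealed 0 new [(none)] -> total=34
Click 4 (2,4) count=0: revealed 0 new [(none)] -> total=34

Answer: 34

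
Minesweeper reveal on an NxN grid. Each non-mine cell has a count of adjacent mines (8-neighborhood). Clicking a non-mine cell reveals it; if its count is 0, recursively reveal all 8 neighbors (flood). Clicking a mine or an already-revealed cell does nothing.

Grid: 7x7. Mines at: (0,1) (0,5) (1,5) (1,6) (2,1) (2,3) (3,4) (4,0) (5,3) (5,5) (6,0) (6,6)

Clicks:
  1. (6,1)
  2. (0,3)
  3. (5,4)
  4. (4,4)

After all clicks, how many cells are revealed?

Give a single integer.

Answer: 9

Derivation:
Click 1 (6,1) count=1: revealed 1 new [(6,1)] -> total=1
Click 2 (0,3) count=0: revealed 6 new [(0,2) (0,3) (0,4) (1,2) (1,3) (1,4)] -> total=7
Click 3 (5,4) count=2: revealed 1 new [(5,4)] -> total=8
Click 4 (4,4) count=3: revealed 1 new [(4,4)] -> total=9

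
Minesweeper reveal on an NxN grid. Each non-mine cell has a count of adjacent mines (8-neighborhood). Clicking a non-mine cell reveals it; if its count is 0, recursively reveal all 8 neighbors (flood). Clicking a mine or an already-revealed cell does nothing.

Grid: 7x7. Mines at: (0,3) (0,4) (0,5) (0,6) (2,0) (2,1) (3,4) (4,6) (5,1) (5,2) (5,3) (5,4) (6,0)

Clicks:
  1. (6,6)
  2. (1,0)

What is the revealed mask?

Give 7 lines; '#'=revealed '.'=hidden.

Answer: .......
#......
.......
.......
.......
.....##
.....##

Derivation:
Click 1 (6,6) count=0: revealed 4 new [(5,5) (5,6) (6,5) (6,6)] -> total=4
Click 2 (1,0) count=2: revealed 1 new [(1,0)] -> total=5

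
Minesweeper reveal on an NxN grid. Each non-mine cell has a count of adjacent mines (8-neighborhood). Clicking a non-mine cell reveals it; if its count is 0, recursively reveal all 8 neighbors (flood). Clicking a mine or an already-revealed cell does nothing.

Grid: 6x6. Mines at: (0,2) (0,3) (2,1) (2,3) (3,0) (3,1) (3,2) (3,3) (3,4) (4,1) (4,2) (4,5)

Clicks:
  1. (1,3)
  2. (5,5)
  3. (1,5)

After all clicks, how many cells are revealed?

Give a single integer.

Answer: 8

Derivation:
Click 1 (1,3) count=3: revealed 1 new [(1,3)] -> total=1
Click 2 (5,5) count=1: revealed 1 new [(5,5)] -> total=2
Click 3 (1,5) count=0: revealed 6 new [(0,4) (0,5) (1,4) (1,5) (2,4) (2,5)] -> total=8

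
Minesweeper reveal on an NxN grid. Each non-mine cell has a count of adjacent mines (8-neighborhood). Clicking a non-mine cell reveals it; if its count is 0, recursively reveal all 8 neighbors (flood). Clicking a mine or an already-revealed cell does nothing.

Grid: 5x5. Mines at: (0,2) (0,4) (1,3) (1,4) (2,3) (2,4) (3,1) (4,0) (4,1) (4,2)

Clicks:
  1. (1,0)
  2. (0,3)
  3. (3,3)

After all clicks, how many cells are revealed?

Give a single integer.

Click 1 (1,0) count=0: revealed 6 new [(0,0) (0,1) (1,0) (1,1) (2,0) (2,1)] -> total=6
Click 2 (0,3) count=4: revealed 1 new [(0,3)] -> total=7
Click 3 (3,3) count=3: revealed 1 new [(3,3)] -> total=8

Answer: 8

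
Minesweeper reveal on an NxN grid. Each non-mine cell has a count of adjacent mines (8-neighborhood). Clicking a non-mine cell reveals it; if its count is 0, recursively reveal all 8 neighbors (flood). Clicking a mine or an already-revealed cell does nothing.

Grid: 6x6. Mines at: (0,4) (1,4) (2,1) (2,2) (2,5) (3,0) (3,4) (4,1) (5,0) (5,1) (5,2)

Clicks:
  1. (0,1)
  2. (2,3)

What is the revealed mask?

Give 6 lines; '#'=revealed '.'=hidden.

Answer: ####..
####..
...#..
......
......
......

Derivation:
Click 1 (0,1) count=0: revealed 8 new [(0,0) (0,1) (0,2) (0,3) (1,0) (1,1) (1,2) (1,3)] -> total=8
Click 2 (2,3) count=3: revealed 1 new [(2,3)] -> total=9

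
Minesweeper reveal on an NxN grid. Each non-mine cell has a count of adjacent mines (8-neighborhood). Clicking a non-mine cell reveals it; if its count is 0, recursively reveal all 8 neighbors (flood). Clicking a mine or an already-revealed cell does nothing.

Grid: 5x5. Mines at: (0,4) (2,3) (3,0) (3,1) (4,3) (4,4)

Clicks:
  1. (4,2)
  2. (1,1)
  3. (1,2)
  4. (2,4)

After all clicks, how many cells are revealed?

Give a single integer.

Answer: 13

Derivation:
Click 1 (4,2) count=2: revealed 1 new [(4,2)] -> total=1
Click 2 (1,1) count=0: revealed 11 new [(0,0) (0,1) (0,2) (0,3) (1,0) (1,1) (1,2) (1,3) (2,0) (2,1) (2,2)] -> total=12
Click 3 (1,2) count=1: revealed 0 new [(none)] -> total=12
Click 4 (2,4) count=1: revealed 1 new [(2,4)] -> total=13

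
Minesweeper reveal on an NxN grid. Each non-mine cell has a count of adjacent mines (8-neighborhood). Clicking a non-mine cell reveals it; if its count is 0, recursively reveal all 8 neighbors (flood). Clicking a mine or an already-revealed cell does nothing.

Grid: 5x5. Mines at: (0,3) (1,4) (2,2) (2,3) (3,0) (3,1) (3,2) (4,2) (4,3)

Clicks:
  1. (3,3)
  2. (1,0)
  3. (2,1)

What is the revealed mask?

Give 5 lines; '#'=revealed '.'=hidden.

Click 1 (3,3) count=5: revealed 1 new [(3,3)] -> total=1
Click 2 (1,0) count=0: revealed 8 new [(0,0) (0,1) (0,2) (1,0) (1,1) (1,2) (2,0) (2,1)] -> total=9
Click 3 (2,1) count=4: revealed 0 new [(none)] -> total=9

Answer: ###..
###..
##...
...#.
.....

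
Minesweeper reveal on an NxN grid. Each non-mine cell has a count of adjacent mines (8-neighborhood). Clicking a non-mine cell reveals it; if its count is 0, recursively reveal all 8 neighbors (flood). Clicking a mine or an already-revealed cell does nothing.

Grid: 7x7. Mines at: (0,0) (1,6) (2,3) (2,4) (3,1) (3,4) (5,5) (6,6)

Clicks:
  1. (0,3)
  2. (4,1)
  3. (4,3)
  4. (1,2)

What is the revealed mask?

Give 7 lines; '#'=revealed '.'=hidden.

Click 1 (0,3) count=0: revealed 10 new [(0,1) (0,2) (0,3) (0,4) (0,5) (1,1) (1,2) (1,3) (1,4) (1,5)] -> total=10
Click 2 (4,1) count=1: revealed 1 new [(4,1)] -> total=11
Click 3 (4,3) count=1: revealed 1 new [(4,3)] -> total=12
Click 4 (1,2) count=1: revealed 0 new [(none)] -> total=12

Answer: .#####.
.#####.
.......
.......
.#.#...
.......
.......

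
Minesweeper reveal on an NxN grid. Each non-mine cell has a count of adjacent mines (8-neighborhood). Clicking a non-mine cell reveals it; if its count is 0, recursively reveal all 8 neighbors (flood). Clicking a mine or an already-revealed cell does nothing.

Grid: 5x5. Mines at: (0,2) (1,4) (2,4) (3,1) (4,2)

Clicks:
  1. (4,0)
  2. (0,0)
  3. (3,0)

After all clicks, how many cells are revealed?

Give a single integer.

Click 1 (4,0) count=1: revealed 1 new [(4,0)] -> total=1
Click 2 (0,0) count=0: revealed 6 new [(0,0) (0,1) (1,0) (1,1) (2,0) (2,1)] -> total=7
Click 3 (3,0) count=1: revealed 1 new [(3,0)] -> total=8

Answer: 8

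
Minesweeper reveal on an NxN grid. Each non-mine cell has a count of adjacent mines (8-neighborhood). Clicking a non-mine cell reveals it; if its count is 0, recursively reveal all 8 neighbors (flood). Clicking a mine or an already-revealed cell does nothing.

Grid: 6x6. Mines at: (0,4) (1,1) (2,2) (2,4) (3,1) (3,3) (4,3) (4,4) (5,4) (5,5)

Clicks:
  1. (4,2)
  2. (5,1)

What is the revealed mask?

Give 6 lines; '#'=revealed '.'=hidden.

Click 1 (4,2) count=3: revealed 1 new [(4,2)] -> total=1
Click 2 (5,1) count=0: revealed 5 new [(4,0) (4,1) (5,0) (5,1) (5,2)] -> total=6

Answer: ......
......
......
......
###...
###...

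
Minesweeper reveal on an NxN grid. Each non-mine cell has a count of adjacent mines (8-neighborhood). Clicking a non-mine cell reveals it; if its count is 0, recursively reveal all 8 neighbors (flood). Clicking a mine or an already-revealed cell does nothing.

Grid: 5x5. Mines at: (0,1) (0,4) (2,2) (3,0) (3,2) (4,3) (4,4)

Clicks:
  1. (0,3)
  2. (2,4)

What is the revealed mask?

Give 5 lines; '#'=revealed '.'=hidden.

Click 1 (0,3) count=1: revealed 1 new [(0,3)] -> total=1
Click 2 (2,4) count=0: revealed 6 new [(1,3) (1,4) (2,3) (2,4) (3,3) (3,4)] -> total=7

Answer: ...#.
...##
...##
...##
.....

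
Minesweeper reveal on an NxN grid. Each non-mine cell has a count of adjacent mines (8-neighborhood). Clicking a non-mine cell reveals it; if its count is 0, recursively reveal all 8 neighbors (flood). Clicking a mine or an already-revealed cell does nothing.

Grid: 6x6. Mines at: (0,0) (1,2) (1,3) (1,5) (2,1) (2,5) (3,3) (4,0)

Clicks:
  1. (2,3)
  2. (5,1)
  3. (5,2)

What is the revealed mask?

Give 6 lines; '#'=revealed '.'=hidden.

Click 1 (2,3) count=3: revealed 1 new [(2,3)] -> total=1
Click 2 (5,1) count=1: revealed 1 new [(5,1)] -> total=2
Click 3 (5,2) count=0: revealed 11 new [(3,4) (3,5) (4,1) (4,2) (4,3) (4,4) (4,5) (5,2) (5,3) (5,4) (5,5)] -> total=13

Answer: ......
......
...#..
....##
.#####
.#####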